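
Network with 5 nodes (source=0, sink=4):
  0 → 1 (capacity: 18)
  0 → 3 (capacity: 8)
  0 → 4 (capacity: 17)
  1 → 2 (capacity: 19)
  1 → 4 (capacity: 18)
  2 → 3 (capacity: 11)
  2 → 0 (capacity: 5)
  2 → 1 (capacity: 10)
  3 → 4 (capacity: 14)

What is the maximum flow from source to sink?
Maximum flow = 43

Max flow: 43

Flow assignment:
  0 → 1: 18/18
  0 → 3: 8/8
  0 → 4: 17/17
  1 → 4: 18/18
  3 → 4: 8/14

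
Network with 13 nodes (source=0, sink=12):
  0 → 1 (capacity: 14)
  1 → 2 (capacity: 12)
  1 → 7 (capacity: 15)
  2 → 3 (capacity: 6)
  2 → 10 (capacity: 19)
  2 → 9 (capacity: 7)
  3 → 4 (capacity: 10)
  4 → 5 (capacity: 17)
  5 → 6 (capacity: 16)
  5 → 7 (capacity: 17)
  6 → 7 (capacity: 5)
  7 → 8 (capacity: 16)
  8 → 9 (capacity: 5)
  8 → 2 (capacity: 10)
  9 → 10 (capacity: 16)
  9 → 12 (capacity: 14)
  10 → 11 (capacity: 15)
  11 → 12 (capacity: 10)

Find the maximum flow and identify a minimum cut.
Max flow = 14, Min cut edges: (0,1)

Maximum flow: 14
Minimum cut: (0,1)
Partition: S = [0], T = [1, 2, 3, 4, 5, 6, 7, 8, 9, 10, 11, 12]

Max-flow min-cut theorem verified: both equal 14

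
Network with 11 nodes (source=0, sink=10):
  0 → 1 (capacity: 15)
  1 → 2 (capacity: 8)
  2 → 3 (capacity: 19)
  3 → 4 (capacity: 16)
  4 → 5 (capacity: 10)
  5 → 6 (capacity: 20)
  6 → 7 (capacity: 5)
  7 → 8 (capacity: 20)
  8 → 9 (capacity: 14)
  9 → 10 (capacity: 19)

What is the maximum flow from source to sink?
Maximum flow = 5

Max flow: 5

Flow assignment:
  0 → 1: 5/15
  1 → 2: 5/8
  2 → 3: 5/19
  3 → 4: 5/16
  4 → 5: 5/10
  5 → 6: 5/20
  6 → 7: 5/5
  7 → 8: 5/20
  8 → 9: 5/14
  9 → 10: 5/19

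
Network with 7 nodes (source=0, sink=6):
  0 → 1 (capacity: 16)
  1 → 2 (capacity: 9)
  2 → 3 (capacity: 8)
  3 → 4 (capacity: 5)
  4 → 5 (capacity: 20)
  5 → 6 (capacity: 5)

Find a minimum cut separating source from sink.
Min cut value = 5, edges: (5,6)

Min cut value: 5
Partition: S = [0, 1, 2, 3, 4, 5], T = [6]
Cut edges: (5,6)

By max-flow min-cut theorem, max flow = min cut = 5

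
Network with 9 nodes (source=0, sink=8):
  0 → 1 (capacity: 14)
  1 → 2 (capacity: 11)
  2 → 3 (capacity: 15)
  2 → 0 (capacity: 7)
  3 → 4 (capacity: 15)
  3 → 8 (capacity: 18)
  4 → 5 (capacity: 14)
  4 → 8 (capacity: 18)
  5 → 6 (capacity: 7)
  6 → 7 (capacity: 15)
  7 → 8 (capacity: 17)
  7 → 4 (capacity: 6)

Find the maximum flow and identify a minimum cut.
Max flow = 11, Min cut edges: (1,2)

Maximum flow: 11
Minimum cut: (1,2)
Partition: S = [0, 1], T = [2, 3, 4, 5, 6, 7, 8]

Max-flow min-cut theorem verified: both equal 11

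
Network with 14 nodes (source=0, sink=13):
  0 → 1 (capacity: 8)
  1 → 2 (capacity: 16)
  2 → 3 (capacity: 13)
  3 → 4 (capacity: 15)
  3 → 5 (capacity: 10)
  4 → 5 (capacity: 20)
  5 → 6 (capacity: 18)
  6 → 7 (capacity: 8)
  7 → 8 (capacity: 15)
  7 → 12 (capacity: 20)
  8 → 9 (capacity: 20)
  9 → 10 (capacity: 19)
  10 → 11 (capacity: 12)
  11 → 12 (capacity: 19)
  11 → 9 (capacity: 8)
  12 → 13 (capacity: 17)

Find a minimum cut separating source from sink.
Min cut value = 8, edges: (6,7)

Min cut value: 8
Partition: S = [0, 1, 2, 3, 4, 5, 6], T = [7, 8, 9, 10, 11, 12, 13]
Cut edges: (6,7)

By max-flow min-cut theorem, max flow = min cut = 8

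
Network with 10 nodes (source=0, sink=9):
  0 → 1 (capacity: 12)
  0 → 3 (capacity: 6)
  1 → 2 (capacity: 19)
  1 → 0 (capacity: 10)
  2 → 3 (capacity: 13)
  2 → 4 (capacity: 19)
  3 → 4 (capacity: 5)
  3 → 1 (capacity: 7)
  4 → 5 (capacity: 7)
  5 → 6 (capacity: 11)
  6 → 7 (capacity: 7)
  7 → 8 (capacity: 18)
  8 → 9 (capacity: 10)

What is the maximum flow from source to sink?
Maximum flow = 7

Max flow: 7

Flow assignment:
  0 → 1: 1/12
  0 → 3: 6/6
  1 → 2: 2/19
  2 → 4: 2/19
  3 → 4: 5/5
  3 → 1: 1/7
  4 → 5: 7/7
  5 → 6: 7/11
  6 → 7: 7/7
  7 → 8: 7/18
  8 → 9: 7/10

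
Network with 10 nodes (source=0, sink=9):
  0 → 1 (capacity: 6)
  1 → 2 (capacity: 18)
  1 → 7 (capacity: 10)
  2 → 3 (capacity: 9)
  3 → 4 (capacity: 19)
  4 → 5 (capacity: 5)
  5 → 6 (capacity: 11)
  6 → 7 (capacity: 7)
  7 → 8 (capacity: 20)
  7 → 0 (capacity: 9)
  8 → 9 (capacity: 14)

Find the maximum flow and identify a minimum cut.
Max flow = 6, Min cut edges: (0,1)

Maximum flow: 6
Minimum cut: (0,1)
Partition: S = [0], T = [1, 2, 3, 4, 5, 6, 7, 8, 9]

Max-flow min-cut theorem verified: both equal 6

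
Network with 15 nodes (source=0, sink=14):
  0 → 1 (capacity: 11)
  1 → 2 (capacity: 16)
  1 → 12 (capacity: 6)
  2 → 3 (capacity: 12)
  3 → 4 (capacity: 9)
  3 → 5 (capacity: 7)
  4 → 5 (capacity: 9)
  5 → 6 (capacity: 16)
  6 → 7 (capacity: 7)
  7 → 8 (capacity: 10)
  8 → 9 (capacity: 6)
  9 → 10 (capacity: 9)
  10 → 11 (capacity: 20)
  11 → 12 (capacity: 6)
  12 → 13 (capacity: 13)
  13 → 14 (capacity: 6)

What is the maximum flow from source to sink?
Maximum flow = 6

Max flow: 6

Flow assignment:
  0 → 1: 6/11
  1 → 2: 5/16
  1 → 12: 1/6
  2 → 3: 5/12
  3 → 5: 5/7
  5 → 6: 5/16
  6 → 7: 5/7
  7 → 8: 5/10
  8 → 9: 5/6
  9 → 10: 5/9
  10 → 11: 5/20
  11 → 12: 5/6
  12 → 13: 6/13
  13 → 14: 6/6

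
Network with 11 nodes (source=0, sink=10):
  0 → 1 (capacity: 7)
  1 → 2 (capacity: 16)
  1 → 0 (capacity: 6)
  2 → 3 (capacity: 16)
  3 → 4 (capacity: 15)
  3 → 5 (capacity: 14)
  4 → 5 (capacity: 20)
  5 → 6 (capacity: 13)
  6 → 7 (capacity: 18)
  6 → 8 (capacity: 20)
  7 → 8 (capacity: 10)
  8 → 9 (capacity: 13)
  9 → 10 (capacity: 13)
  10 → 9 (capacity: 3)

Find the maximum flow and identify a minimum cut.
Max flow = 7, Min cut edges: (0,1)

Maximum flow: 7
Minimum cut: (0,1)
Partition: S = [0], T = [1, 2, 3, 4, 5, 6, 7, 8, 9, 10]

Max-flow min-cut theorem verified: both equal 7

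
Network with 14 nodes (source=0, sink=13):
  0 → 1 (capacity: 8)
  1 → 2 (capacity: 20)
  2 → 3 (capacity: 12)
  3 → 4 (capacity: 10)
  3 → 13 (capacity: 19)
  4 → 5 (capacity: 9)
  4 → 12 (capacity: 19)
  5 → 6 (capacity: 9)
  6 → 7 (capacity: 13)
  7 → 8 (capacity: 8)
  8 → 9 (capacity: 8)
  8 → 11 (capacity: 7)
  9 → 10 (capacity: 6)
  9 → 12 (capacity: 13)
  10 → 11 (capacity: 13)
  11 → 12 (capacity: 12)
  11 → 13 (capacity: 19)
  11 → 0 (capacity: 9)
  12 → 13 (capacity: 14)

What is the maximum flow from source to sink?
Maximum flow = 8

Max flow: 8

Flow assignment:
  0 → 1: 8/8
  1 → 2: 8/20
  2 → 3: 8/12
  3 → 13: 8/19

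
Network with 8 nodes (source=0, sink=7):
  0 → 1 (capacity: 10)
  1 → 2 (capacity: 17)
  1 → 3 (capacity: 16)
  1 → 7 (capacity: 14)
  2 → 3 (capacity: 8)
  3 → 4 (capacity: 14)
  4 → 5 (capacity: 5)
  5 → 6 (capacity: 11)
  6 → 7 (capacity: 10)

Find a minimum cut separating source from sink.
Min cut value = 10, edges: (0,1)

Min cut value: 10
Partition: S = [0], T = [1, 2, 3, 4, 5, 6, 7]
Cut edges: (0,1)

By max-flow min-cut theorem, max flow = min cut = 10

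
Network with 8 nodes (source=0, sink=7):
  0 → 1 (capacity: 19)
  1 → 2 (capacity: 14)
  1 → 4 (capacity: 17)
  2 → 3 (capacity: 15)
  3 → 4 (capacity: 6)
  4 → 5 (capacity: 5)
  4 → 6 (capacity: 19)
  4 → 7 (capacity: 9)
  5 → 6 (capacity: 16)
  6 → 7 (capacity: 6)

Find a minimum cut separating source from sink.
Min cut value = 15, edges: (4,7), (6,7)

Min cut value: 15
Partition: S = [0, 1, 2, 3, 4, 5, 6], T = [7]
Cut edges: (4,7), (6,7)

By max-flow min-cut theorem, max flow = min cut = 15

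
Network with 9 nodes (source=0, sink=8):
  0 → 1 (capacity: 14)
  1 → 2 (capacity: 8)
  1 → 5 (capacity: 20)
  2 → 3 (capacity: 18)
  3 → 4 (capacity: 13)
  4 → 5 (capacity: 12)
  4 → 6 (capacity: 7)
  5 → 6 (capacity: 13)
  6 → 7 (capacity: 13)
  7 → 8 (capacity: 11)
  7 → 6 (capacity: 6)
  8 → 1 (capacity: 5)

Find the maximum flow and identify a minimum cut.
Max flow = 11, Min cut edges: (7,8)

Maximum flow: 11
Minimum cut: (7,8)
Partition: S = [0, 1, 2, 3, 4, 5, 6, 7], T = [8]

Max-flow min-cut theorem verified: both equal 11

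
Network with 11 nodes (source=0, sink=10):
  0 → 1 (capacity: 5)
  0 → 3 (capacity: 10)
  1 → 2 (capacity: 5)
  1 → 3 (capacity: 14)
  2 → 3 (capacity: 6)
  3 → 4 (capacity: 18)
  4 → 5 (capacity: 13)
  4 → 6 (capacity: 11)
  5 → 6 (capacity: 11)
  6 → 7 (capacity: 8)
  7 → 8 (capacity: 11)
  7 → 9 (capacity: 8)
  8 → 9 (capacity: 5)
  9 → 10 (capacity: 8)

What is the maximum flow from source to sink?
Maximum flow = 8

Max flow: 8

Flow assignment:
  0 → 1: 5/5
  0 → 3: 3/10
  1 → 3: 5/14
  3 → 4: 8/18
  4 → 6: 8/11
  6 → 7: 8/8
  7 → 9: 8/8
  9 → 10: 8/8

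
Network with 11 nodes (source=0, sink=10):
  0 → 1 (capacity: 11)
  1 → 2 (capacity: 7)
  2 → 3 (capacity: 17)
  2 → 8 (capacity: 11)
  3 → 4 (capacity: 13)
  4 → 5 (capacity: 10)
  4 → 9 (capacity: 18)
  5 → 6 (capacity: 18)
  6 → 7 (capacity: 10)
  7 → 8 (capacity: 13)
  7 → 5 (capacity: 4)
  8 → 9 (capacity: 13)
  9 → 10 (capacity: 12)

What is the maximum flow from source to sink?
Maximum flow = 7

Max flow: 7

Flow assignment:
  0 → 1: 7/11
  1 → 2: 7/7
  2 → 8: 7/11
  8 → 9: 7/13
  9 → 10: 7/12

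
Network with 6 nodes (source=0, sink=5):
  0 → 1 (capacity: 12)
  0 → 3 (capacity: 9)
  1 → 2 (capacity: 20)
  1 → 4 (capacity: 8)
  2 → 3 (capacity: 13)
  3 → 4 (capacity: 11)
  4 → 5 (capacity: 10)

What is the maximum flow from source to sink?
Maximum flow = 10

Max flow: 10

Flow assignment:
  0 → 1: 4/12
  0 → 3: 6/9
  1 → 2: 4/20
  2 → 3: 4/13
  3 → 4: 10/11
  4 → 5: 10/10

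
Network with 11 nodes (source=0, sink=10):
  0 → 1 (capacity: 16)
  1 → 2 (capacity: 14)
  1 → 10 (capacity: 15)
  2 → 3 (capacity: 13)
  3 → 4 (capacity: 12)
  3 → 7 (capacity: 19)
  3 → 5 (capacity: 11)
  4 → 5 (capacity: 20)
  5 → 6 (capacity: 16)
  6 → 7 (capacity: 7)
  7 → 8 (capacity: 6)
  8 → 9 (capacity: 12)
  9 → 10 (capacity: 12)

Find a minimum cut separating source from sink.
Min cut value = 16, edges: (0,1)

Min cut value: 16
Partition: S = [0], T = [1, 2, 3, 4, 5, 6, 7, 8, 9, 10]
Cut edges: (0,1)

By max-flow min-cut theorem, max flow = min cut = 16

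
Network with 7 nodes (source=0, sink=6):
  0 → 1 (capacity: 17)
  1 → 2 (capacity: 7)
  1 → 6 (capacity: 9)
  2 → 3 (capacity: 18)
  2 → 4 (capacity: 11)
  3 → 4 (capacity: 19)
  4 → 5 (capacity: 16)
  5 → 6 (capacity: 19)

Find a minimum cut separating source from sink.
Min cut value = 16, edges: (1,2), (1,6)

Min cut value: 16
Partition: S = [0, 1], T = [2, 3, 4, 5, 6]
Cut edges: (1,2), (1,6)

By max-flow min-cut theorem, max flow = min cut = 16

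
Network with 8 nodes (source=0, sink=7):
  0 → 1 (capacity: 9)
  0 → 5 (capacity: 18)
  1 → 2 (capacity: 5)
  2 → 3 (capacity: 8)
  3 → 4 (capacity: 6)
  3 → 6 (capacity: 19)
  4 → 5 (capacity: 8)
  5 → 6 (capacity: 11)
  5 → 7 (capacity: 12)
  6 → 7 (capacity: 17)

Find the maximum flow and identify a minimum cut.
Max flow = 23, Min cut edges: (0,5), (1,2)

Maximum flow: 23
Minimum cut: (0,5), (1,2)
Partition: S = [0, 1], T = [2, 3, 4, 5, 6, 7]

Max-flow min-cut theorem verified: both equal 23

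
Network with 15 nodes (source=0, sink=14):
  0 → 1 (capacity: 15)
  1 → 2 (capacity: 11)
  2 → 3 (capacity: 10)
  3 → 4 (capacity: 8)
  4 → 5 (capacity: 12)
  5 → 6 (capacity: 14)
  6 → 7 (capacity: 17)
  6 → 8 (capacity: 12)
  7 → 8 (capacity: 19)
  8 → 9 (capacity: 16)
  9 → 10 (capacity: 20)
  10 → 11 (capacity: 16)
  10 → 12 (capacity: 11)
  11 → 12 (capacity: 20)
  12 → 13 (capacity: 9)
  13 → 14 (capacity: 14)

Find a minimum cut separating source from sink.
Min cut value = 8, edges: (3,4)

Min cut value: 8
Partition: S = [0, 1, 2, 3], T = [4, 5, 6, 7, 8, 9, 10, 11, 12, 13, 14]
Cut edges: (3,4)

By max-flow min-cut theorem, max flow = min cut = 8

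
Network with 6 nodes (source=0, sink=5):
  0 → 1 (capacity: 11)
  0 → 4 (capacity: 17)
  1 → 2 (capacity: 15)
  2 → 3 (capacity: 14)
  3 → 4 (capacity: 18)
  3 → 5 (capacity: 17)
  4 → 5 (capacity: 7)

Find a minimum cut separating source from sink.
Min cut value = 18, edges: (0,1), (4,5)

Min cut value: 18
Partition: S = [0, 4], T = [1, 2, 3, 5]
Cut edges: (0,1), (4,5)

By max-flow min-cut theorem, max flow = min cut = 18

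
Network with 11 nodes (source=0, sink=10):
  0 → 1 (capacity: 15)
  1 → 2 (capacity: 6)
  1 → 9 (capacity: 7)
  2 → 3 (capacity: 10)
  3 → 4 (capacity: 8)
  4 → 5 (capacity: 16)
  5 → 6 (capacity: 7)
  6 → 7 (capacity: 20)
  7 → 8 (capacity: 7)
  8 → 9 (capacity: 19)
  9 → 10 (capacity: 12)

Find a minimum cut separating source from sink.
Min cut value = 12, edges: (9,10)

Min cut value: 12
Partition: S = [0, 1, 2, 3, 4, 5, 6, 7, 8, 9], T = [10]
Cut edges: (9,10)

By max-flow min-cut theorem, max flow = min cut = 12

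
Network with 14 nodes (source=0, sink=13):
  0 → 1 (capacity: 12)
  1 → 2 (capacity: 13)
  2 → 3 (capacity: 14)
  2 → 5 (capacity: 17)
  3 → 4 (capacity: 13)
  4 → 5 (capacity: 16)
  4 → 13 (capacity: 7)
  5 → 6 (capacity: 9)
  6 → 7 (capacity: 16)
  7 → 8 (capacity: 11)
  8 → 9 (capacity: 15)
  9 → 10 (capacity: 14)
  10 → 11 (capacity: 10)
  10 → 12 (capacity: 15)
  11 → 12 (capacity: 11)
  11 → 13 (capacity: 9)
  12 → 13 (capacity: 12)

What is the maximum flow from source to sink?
Maximum flow = 12

Max flow: 12

Flow assignment:
  0 → 1: 12/12
  1 → 2: 12/13
  2 → 3: 7/14
  2 → 5: 5/17
  3 → 4: 7/13
  4 → 13: 7/7
  5 → 6: 5/9
  6 → 7: 5/16
  7 → 8: 5/11
  8 → 9: 5/15
  9 → 10: 5/14
  10 → 11: 5/10
  11 → 13: 5/9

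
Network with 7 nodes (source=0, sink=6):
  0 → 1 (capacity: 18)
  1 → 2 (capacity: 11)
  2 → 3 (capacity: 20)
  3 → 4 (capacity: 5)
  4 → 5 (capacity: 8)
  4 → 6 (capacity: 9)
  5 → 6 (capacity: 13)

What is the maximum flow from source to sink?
Maximum flow = 5

Max flow: 5

Flow assignment:
  0 → 1: 5/18
  1 → 2: 5/11
  2 → 3: 5/20
  3 → 4: 5/5
  4 → 6: 5/9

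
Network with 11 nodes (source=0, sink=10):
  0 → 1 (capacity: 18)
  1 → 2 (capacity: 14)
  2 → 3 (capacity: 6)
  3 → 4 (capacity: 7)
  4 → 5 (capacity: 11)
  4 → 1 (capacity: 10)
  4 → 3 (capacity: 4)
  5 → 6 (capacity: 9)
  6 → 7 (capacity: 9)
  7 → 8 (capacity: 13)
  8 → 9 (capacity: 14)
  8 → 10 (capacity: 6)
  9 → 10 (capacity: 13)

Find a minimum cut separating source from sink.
Min cut value = 6, edges: (2,3)

Min cut value: 6
Partition: S = [0, 1, 2], T = [3, 4, 5, 6, 7, 8, 9, 10]
Cut edges: (2,3)

By max-flow min-cut theorem, max flow = min cut = 6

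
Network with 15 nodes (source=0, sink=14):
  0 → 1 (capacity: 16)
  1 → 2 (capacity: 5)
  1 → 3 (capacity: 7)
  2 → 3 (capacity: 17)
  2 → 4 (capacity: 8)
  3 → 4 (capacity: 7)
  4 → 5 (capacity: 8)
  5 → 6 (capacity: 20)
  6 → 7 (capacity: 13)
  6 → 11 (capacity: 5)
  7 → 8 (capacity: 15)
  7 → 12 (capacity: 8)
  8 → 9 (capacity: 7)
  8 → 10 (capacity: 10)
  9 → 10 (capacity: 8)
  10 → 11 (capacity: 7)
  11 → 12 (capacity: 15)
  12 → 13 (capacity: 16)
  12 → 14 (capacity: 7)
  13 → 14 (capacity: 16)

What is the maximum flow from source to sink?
Maximum flow = 8

Max flow: 8

Flow assignment:
  0 → 1: 8/16
  1 → 2: 1/5
  1 → 3: 7/7
  2 → 4: 1/8
  3 → 4: 7/7
  4 → 5: 8/8
  5 → 6: 8/20
  6 → 7: 8/13
  7 → 12: 8/8
  12 → 13: 1/16
  12 → 14: 7/7
  13 → 14: 1/16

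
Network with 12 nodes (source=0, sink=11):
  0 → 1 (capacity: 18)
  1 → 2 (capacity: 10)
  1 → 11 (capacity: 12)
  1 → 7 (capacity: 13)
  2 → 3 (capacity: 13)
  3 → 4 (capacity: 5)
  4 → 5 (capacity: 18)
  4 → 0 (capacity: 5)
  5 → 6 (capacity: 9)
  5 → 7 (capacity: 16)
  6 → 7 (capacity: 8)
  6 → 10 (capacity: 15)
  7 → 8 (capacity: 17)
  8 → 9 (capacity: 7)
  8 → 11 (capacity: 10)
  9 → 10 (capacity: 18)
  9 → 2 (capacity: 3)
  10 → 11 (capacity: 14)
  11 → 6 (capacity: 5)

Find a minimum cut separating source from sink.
Min cut value = 18, edges: (0,1)

Min cut value: 18
Partition: S = [0], T = [1, 2, 3, 4, 5, 6, 7, 8, 9, 10, 11]
Cut edges: (0,1)

By max-flow min-cut theorem, max flow = min cut = 18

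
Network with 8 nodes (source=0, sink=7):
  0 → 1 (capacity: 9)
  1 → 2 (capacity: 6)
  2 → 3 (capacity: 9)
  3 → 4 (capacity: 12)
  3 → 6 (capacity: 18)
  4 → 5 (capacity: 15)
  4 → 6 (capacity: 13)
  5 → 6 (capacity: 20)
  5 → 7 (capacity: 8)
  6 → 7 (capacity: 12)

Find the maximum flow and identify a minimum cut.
Max flow = 6, Min cut edges: (1,2)

Maximum flow: 6
Minimum cut: (1,2)
Partition: S = [0, 1], T = [2, 3, 4, 5, 6, 7]

Max-flow min-cut theorem verified: both equal 6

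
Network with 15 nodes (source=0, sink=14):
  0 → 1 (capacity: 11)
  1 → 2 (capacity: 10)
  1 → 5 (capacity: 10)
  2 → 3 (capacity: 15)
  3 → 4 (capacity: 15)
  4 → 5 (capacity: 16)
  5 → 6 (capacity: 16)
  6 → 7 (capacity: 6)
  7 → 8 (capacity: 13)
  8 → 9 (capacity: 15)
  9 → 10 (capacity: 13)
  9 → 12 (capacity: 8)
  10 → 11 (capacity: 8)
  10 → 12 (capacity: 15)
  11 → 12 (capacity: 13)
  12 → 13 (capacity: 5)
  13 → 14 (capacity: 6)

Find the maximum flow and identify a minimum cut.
Max flow = 5, Min cut edges: (12,13)

Maximum flow: 5
Minimum cut: (12,13)
Partition: S = [0, 1, 2, 3, 4, 5, 6, 7, 8, 9, 10, 11, 12], T = [13, 14]

Max-flow min-cut theorem verified: both equal 5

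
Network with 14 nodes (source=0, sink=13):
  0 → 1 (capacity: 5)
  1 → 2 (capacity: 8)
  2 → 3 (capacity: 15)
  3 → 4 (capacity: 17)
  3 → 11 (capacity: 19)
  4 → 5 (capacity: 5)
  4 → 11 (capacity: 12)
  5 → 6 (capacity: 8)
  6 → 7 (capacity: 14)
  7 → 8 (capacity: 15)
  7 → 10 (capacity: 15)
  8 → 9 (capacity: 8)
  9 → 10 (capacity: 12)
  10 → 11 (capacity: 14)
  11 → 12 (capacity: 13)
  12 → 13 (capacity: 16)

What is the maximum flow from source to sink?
Maximum flow = 5

Max flow: 5

Flow assignment:
  0 → 1: 5/5
  1 → 2: 5/8
  2 → 3: 5/15
  3 → 11: 5/19
  11 → 12: 5/13
  12 → 13: 5/16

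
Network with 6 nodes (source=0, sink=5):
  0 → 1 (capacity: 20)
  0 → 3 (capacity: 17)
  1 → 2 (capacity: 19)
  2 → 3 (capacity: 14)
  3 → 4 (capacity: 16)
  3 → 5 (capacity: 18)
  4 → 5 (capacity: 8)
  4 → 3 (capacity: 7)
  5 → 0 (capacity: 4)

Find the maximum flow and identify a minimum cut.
Max flow = 26, Min cut edges: (3,5), (4,5)

Maximum flow: 26
Minimum cut: (3,5), (4,5)
Partition: S = [0, 1, 2, 3, 4], T = [5]

Max-flow min-cut theorem verified: both equal 26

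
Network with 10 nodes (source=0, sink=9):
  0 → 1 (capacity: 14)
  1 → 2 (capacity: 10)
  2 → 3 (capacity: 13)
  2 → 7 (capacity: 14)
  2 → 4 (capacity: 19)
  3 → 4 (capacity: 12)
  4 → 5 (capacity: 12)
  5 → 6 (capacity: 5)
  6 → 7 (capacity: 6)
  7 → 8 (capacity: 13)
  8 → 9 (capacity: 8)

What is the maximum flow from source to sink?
Maximum flow = 8

Max flow: 8

Flow assignment:
  0 → 1: 8/14
  1 → 2: 8/10
  2 → 7: 8/14
  7 → 8: 8/13
  8 → 9: 8/8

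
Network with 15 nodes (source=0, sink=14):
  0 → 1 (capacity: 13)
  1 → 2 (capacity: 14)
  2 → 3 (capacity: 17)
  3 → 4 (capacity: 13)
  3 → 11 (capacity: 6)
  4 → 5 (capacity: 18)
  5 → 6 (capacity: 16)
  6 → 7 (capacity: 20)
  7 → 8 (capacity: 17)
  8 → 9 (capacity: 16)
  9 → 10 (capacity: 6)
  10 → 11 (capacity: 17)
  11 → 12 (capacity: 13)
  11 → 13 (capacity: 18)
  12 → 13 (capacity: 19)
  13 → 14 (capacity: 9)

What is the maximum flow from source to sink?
Maximum flow = 9

Max flow: 9

Flow assignment:
  0 → 1: 9/13
  1 → 2: 9/14
  2 → 3: 9/17
  3 → 4: 6/13
  3 → 11: 3/6
  4 → 5: 6/18
  5 → 6: 6/16
  6 → 7: 6/20
  7 → 8: 6/17
  8 → 9: 6/16
  9 → 10: 6/6
  10 → 11: 6/17
  11 → 13: 9/18
  13 → 14: 9/9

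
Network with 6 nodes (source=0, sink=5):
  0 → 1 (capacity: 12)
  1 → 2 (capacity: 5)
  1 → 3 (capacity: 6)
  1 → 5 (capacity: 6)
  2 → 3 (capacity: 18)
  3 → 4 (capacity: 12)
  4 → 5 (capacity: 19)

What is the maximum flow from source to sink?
Maximum flow = 12

Max flow: 12

Flow assignment:
  0 → 1: 12/12
  1 → 3: 6/6
  1 → 5: 6/6
  3 → 4: 6/12
  4 → 5: 6/19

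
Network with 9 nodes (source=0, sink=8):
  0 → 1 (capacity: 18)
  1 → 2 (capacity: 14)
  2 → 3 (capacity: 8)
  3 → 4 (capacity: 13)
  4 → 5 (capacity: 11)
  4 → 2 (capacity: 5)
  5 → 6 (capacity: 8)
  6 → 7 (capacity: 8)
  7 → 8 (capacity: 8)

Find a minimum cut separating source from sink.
Min cut value = 8, edges: (7,8)

Min cut value: 8
Partition: S = [0, 1, 2, 3, 4, 5, 6, 7], T = [8]
Cut edges: (7,8)

By max-flow min-cut theorem, max flow = min cut = 8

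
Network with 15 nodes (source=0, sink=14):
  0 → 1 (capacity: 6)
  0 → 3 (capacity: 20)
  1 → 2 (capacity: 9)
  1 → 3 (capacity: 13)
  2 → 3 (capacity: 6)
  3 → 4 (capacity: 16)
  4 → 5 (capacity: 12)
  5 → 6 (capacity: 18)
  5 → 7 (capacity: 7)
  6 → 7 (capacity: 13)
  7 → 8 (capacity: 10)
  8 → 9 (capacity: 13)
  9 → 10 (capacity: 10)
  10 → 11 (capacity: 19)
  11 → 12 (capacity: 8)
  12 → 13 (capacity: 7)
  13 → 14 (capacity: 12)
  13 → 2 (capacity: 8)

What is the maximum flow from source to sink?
Maximum flow = 7

Max flow: 7

Flow assignment:
  0 → 3: 7/20
  3 → 4: 7/16
  4 → 5: 7/12
  5 → 6: 3/18
  5 → 7: 4/7
  6 → 7: 3/13
  7 → 8: 7/10
  8 → 9: 7/13
  9 → 10: 7/10
  10 → 11: 7/19
  11 → 12: 7/8
  12 → 13: 7/7
  13 → 14: 7/12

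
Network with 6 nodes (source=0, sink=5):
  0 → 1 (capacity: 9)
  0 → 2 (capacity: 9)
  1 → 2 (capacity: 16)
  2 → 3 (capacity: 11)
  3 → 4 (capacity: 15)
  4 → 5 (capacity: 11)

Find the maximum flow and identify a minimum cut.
Max flow = 11, Min cut edges: (4,5)

Maximum flow: 11
Minimum cut: (4,5)
Partition: S = [0, 1, 2, 3, 4], T = [5]

Max-flow min-cut theorem verified: both equal 11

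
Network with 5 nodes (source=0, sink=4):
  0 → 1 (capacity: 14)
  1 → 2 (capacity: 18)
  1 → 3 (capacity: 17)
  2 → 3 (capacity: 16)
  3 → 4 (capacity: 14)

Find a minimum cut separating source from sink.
Min cut value = 14, edges: (3,4)

Min cut value: 14
Partition: S = [0, 1, 2, 3], T = [4]
Cut edges: (3,4)

By max-flow min-cut theorem, max flow = min cut = 14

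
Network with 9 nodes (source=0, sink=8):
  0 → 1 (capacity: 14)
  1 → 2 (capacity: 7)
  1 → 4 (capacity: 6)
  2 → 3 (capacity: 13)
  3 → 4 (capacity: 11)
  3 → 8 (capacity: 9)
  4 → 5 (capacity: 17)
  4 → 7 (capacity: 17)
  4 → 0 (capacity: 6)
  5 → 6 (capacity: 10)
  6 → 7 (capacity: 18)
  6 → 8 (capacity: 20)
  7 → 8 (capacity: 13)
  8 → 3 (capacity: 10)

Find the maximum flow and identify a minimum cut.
Max flow = 13, Min cut edges: (1,2), (1,4)

Maximum flow: 13
Minimum cut: (1,2), (1,4)
Partition: S = [0, 1], T = [2, 3, 4, 5, 6, 7, 8]

Max-flow min-cut theorem verified: both equal 13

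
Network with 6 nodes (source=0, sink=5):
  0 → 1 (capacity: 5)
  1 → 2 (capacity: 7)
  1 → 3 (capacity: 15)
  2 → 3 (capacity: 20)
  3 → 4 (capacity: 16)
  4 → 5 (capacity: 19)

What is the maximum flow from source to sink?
Maximum flow = 5

Max flow: 5

Flow assignment:
  0 → 1: 5/5
  1 → 3: 5/15
  3 → 4: 5/16
  4 → 5: 5/19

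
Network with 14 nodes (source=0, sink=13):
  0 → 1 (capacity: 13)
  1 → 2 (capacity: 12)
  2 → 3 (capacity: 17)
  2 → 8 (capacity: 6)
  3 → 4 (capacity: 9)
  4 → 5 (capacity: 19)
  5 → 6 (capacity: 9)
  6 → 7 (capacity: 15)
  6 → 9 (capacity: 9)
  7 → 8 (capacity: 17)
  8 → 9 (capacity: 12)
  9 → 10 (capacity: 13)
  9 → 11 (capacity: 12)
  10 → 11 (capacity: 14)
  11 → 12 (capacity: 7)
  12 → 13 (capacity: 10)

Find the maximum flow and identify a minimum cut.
Max flow = 7, Min cut edges: (11,12)

Maximum flow: 7
Minimum cut: (11,12)
Partition: S = [0, 1, 2, 3, 4, 5, 6, 7, 8, 9, 10, 11], T = [12, 13]

Max-flow min-cut theorem verified: both equal 7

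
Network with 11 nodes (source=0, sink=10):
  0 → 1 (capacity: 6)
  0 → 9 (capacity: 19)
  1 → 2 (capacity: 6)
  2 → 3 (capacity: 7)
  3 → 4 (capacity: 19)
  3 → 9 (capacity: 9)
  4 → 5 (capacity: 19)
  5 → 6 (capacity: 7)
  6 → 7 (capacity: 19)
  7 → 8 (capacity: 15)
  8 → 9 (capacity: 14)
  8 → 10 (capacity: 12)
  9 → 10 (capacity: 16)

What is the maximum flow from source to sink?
Maximum flow = 22

Max flow: 22

Flow assignment:
  0 → 1: 6/6
  0 → 9: 16/19
  1 → 2: 6/6
  2 → 3: 6/7
  3 → 4: 6/19
  4 → 5: 6/19
  5 → 6: 6/7
  6 → 7: 6/19
  7 → 8: 6/15
  8 → 10: 6/12
  9 → 10: 16/16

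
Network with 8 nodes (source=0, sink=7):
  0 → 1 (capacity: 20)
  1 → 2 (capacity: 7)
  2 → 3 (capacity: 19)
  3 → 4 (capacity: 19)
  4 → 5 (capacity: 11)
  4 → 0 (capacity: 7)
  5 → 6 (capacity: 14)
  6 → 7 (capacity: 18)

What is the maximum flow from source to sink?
Maximum flow = 7

Max flow: 7

Flow assignment:
  0 → 1: 7/20
  1 → 2: 7/7
  2 → 3: 7/19
  3 → 4: 7/19
  4 → 5: 7/11
  5 → 6: 7/14
  6 → 7: 7/18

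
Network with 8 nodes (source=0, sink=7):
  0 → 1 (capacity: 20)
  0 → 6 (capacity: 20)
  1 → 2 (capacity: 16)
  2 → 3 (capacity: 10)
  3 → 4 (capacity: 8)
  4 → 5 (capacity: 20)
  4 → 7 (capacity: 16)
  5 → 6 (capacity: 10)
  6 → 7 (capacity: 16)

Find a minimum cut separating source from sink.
Min cut value = 24, edges: (3,4), (6,7)

Min cut value: 24
Partition: S = [0, 1, 2, 3, 5, 6], T = [4, 7]
Cut edges: (3,4), (6,7)

By max-flow min-cut theorem, max flow = min cut = 24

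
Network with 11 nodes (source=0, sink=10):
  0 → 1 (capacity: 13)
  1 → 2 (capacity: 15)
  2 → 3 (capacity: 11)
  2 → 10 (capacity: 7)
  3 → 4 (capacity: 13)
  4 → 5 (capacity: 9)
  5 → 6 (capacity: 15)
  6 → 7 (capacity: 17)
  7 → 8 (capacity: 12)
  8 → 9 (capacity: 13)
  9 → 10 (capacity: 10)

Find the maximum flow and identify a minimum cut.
Max flow = 13, Min cut edges: (0,1)

Maximum flow: 13
Minimum cut: (0,1)
Partition: S = [0], T = [1, 2, 3, 4, 5, 6, 7, 8, 9, 10]

Max-flow min-cut theorem verified: both equal 13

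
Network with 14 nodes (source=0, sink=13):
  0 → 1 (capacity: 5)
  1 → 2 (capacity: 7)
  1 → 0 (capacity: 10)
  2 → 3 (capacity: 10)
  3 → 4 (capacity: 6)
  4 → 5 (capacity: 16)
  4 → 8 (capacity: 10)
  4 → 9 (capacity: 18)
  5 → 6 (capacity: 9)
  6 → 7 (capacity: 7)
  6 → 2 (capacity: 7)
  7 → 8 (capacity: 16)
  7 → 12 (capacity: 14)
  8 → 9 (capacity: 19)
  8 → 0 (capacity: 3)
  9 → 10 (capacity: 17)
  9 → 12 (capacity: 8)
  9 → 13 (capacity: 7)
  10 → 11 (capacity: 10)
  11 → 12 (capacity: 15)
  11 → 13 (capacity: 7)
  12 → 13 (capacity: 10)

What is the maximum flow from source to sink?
Maximum flow = 5

Max flow: 5

Flow assignment:
  0 → 1: 5/5
  1 → 2: 5/7
  2 → 3: 5/10
  3 → 4: 5/6
  4 → 9: 5/18
  9 → 13: 5/7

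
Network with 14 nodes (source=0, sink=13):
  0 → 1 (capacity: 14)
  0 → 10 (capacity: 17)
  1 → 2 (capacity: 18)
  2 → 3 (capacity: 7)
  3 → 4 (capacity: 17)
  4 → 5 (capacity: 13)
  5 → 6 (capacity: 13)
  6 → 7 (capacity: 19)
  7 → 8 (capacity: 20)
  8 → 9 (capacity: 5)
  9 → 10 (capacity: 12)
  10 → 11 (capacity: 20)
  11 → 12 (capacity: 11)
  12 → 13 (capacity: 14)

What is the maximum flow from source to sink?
Maximum flow = 11

Max flow: 11

Flow assignment:
  0 → 1: 5/14
  0 → 10: 6/17
  1 → 2: 5/18
  2 → 3: 5/7
  3 → 4: 5/17
  4 → 5: 5/13
  5 → 6: 5/13
  6 → 7: 5/19
  7 → 8: 5/20
  8 → 9: 5/5
  9 → 10: 5/12
  10 → 11: 11/20
  11 → 12: 11/11
  12 → 13: 11/14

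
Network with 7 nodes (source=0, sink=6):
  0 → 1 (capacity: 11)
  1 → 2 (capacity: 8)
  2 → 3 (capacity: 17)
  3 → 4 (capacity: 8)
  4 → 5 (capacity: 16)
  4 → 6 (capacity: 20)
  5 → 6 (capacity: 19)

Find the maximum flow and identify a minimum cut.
Max flow = 8, Min cut edges: (3,4)

Maximum flow: 8
Minimum cut: (3,4)
Partition: S = [0, 1, 2, 3], T = [4, 5, 6]

Max-flow min-cut theorem verified: both equal 8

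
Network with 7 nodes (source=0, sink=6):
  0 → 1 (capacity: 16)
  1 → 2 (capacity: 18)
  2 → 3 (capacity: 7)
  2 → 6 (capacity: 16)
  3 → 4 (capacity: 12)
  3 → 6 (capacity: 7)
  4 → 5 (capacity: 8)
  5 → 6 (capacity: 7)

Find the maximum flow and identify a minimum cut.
Max flow = 16, Min cut edges: (0,1)

Maximum flow: 16
Minimum cut: (0,1)
Partition: S = [0], T = [1, 2, 3, 4, 5, 6]

Max-flow min-cut theorem verified: both equal 16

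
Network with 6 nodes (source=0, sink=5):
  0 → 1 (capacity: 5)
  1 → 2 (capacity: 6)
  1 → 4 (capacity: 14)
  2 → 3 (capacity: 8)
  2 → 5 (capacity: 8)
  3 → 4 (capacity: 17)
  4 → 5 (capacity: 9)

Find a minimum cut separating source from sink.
Min cut value = 5, edges: (0,1)

Min cut value: 5
Partition: S = [0], T = [1, 2, 3, 4, 5]
Cut edges: (0,1)

By max-flow min-cut theorem, max flow = min cut = 5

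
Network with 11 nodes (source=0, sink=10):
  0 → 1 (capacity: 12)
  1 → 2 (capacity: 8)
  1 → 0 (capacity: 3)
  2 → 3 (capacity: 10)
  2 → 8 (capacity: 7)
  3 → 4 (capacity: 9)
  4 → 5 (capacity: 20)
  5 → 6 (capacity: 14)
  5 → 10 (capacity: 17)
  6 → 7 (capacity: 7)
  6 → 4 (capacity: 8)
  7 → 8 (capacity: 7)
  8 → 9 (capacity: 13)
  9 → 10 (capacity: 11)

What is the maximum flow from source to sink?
Maximum flow = 8

Max flow: 8

Flow assignment:
  0 → 1: 8/12
  1 → 2: 8/8
  2 → 3: 1/10
  2 → 8: 7/7
  3 → 4: 1/9
  4 → 5: 1/20
  5 → 10: 1/17
  8 → 9: 7/13
  9 → 10: 7/11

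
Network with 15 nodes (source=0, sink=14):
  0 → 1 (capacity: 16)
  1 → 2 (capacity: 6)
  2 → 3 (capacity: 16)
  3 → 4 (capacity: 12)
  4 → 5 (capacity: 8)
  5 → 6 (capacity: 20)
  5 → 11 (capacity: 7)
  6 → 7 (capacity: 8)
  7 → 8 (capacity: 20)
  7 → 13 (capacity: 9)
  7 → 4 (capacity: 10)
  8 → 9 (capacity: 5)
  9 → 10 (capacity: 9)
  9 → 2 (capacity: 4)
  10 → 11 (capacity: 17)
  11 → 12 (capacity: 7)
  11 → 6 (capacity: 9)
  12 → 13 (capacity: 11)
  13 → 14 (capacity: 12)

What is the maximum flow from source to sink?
Maximum flow = 6

Max flow: 6

Flow assignment:
  0 → 1: 6/16
  1 → 2: 6/6
  2 → 3: 6/16
  3 → 4: 6/12
  4 → 5: 6/8
  5 → 6: 6/20
  6 → 7: 6/8
  7 → 13: 6/9
  13 → 14: 6/12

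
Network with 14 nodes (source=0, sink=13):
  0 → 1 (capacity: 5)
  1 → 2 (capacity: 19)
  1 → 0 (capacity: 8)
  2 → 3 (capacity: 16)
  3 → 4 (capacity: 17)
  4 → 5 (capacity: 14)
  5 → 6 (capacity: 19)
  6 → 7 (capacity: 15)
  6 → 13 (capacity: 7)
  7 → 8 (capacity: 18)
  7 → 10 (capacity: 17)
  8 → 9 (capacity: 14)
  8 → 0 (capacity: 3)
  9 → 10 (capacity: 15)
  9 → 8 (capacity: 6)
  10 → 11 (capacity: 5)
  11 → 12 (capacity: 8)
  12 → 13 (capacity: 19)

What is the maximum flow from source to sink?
Maximum flow = 5

Max flow: 5

Flow assignment:
  0 → 1: 5/5
  1 → 2: 5/19
  2 → 3: 5/16
  3 → 4: 5/17
  4 → 5: 5/14
  5 → 6: 5/19
  6 → 13: 5/7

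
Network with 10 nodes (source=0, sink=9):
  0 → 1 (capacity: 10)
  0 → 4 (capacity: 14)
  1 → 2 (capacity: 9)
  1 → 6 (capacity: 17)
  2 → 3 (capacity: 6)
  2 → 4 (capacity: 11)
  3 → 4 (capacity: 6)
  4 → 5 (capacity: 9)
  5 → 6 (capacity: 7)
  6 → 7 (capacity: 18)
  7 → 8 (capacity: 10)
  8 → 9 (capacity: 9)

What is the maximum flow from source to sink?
Maximum flow = 9

Max flow: 9

Flow assignment:
  0 → 1: 2/10
  0 → 4: 7/14
  1 → 6: 2/17
  4 → 5: 7/9
  5 → 6: 7/7
  6 → 7: 9/18
  7 → 8: 9/10
  8 → 9: 9/9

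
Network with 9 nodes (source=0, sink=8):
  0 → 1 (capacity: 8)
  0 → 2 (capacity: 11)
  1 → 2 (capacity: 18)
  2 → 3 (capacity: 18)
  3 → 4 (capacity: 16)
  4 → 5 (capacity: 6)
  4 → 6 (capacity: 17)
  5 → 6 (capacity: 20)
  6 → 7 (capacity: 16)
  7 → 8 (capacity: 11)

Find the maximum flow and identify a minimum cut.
Max flow = 11, Min cut edges: (7,8)

Maximum flow: 11
Minimum cut: (7,8)
Partition: S = [0, 1, 2, 3, 4, 5, 6, 7], T = [8]

Max-flow min-cut theorem verified: both equal 11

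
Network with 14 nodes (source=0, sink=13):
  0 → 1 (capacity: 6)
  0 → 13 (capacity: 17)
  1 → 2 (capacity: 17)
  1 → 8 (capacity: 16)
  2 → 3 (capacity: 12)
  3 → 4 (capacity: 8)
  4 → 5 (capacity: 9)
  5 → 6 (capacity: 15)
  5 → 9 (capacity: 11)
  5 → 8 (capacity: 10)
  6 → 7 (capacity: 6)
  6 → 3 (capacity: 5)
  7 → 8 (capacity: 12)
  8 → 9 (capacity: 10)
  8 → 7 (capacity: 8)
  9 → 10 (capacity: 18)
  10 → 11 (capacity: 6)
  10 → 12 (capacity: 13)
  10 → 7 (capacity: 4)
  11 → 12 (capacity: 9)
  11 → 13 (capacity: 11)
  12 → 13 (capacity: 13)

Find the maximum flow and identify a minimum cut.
Max flow = 23, Min cut edges: (0,1), (0,13)

Maximum flow: 23
Minimum cut: (0,1), (0,13)
Partition: S = [0], T = [1, 2, 3, 4, 5, 6, 7, 8, 9, 10, 11, 12, 13]

Max-flow min-cut theorem verified: both equal 23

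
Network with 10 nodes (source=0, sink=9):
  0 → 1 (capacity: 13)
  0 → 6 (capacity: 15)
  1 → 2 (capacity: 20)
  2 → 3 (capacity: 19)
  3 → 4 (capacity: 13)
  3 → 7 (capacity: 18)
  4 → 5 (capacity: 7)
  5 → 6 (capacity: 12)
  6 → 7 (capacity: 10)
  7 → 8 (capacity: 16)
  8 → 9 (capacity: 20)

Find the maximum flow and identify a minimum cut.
Max flow = 16, Min cut edges: (7,8)

Maximum flow: 16
Minimum cut: (7,8)
Partition: S = [0, 1, 2, 3, 4, 5, 6, 7], T = [8, 9]

Max-flow min-cut theorem verified: both equal 16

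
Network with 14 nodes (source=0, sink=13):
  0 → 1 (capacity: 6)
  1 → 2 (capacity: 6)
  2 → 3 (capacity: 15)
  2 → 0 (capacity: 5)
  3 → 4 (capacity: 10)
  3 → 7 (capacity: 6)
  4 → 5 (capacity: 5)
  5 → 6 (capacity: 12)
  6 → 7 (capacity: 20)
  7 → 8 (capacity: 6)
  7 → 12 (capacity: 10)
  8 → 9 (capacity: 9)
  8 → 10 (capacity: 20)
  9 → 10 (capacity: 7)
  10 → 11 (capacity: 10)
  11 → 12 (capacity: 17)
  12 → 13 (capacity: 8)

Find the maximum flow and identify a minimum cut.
Max flow = 6, Min cut edges: (1,2)

Maximum flow: 6
Minimum cut: (1,2)
Partition: S = [0, 1], T = [2, 3, 4, 5, 6, 7, 8, 9, 10, 11, 12, 13]

Max-flow min-cut theorem verified: both equal 6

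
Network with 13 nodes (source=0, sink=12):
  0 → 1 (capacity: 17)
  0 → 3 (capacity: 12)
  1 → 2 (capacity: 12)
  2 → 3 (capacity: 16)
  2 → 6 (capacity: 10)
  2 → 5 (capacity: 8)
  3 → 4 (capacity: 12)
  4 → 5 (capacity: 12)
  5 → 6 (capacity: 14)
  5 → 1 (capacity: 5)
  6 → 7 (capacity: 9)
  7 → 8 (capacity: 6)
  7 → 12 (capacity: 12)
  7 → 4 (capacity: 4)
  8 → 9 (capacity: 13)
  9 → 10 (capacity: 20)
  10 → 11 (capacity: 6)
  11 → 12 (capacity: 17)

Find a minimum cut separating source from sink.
Min cut value = 9, edges: (6,7)

Min cut value: 9
Partition: S = [0, 1, 2, 3, 4, 5, 6], T = [7, 8, 9, 10, 11, 12]
Cut edges: (6,7)

By max-flow min-cut theorem, max flow = min cut = 9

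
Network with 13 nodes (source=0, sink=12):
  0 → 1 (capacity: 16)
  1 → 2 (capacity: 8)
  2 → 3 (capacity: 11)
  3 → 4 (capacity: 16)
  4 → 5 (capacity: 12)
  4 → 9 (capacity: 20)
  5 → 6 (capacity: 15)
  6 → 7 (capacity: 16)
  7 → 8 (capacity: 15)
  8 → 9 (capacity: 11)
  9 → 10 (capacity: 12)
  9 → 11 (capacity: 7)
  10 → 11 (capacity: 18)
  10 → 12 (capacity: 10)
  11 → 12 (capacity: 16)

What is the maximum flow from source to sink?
Maximum flow = 8

Max flow: 8

Flow assignment:
  0 → 1: 8/16
  1 → 2: 8/8
  2 → 3: 8/11
  3 → 4: 8/16
  4 → 9: 8/20
  9 → 10: 8/12
  10 → 12: 8/10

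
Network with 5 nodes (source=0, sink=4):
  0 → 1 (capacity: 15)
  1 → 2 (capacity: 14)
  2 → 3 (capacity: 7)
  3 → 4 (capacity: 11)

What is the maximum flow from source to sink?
Maximum flow = 7

Max flow: 7

Flow assignment:
  0 → 1: 7/15
  1 → 2: 7/14
  2 → 3: 7/7
  3 → 4: 7/11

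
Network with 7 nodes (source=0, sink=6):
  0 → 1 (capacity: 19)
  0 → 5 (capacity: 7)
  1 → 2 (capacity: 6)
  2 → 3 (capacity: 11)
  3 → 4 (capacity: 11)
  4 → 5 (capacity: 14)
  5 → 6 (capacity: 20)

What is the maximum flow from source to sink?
Maximum flow = 13

Max flow: 13

Flow assignment:
  0 → 1: 6/19
  0 → 5: 7/7
  1 → 2: 6/6
  2 → 3: 6/11
  3 → 4: 6/11
  4 → 5: 6/14
  5 → 6: 13/20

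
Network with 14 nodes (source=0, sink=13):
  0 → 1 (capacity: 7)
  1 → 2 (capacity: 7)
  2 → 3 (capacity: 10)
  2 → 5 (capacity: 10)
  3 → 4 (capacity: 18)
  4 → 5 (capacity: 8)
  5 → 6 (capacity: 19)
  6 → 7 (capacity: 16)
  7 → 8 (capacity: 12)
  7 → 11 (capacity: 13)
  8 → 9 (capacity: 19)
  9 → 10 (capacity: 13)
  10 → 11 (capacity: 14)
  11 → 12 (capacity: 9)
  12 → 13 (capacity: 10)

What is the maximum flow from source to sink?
Maximum flow = 7

Max flow: 7

Flow assignment:
  0 → 1: 7/7
  1 → 2: 7/7
  2 → 5: 7/10
  5 → 6: 7/19
  6 → 7: 7/16
  7 → 11: 7/13
  11 → 12: 7/9
  12 → 13: 7/10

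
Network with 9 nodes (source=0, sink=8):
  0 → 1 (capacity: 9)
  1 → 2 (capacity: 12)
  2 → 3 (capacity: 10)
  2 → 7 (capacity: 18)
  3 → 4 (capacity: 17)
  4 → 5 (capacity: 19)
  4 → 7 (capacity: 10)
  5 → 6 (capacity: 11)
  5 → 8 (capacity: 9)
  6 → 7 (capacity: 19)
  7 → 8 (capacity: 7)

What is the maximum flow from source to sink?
Maximum flow = 9

Max flow: 9

Flow assignment:
  0 → 1: 9/9
  1 → 2: 9/12
  2 → 3: 2/10
  2 → 7: 7/18
  3 → 4: 2/17
  4 → 5: 2/19
  5 → 8: 2/9
  7 → 8: 7/7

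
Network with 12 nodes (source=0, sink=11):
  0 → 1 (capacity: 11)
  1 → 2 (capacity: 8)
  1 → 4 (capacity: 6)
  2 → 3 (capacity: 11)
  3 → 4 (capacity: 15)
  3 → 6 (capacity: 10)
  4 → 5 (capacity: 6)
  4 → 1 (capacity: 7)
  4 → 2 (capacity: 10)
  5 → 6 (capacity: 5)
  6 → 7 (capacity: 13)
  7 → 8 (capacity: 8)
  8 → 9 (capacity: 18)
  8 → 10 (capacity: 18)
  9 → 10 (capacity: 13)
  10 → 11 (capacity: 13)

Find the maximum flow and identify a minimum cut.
Max flow = 8, Min cut edges: (7,8)

Maximum flow: 8
Minimum cut: (7,8)
Partition: S = [0, 1, 2, 3, 4, 5, 6, 7], T = [8, 9, 10, 11]

Max-flow min-cut theorem verified: both equal 8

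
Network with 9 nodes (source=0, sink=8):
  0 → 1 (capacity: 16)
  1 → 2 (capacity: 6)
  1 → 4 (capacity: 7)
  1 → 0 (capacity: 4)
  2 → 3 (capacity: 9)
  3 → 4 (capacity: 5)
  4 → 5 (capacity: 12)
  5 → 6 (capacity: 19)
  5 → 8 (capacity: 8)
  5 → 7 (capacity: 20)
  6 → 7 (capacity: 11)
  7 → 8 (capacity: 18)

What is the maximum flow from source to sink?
Maximum flow = 12

Max flow: 12

Flow assignment:
  0 → 1: 12/16
  1 → 2: 5/6
  1 → 4: 7/7
  2 → 3: 5/9
  3 → 4: 5/5
  4 → 5: 12/12
  5 → 8: 8/8
  5 → 7: 4/20
  7 → 8: 4/18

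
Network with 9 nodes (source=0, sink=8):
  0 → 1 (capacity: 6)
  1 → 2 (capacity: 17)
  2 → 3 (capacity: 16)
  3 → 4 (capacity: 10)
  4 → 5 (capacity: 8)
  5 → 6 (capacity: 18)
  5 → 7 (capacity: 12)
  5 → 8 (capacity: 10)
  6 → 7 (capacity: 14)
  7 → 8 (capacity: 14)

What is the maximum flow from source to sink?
Maximum flow = 6

Max flow: 6

Flow assignment:
  0 → 1: 6/6
  1 → 2: 6/17
  2 → 3: 6/16
  3 → 4: 6/10
  4 → 5: 6/8
  5 → 8: 6/10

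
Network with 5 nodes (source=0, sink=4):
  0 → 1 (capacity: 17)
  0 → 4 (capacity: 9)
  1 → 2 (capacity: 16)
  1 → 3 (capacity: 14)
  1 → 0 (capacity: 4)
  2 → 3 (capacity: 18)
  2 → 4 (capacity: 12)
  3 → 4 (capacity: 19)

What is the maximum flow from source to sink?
Maximum flow = 26

Max flow: 26

Flow assignment:
  0 → 1: 17/17
  0 → 4: 9/9
  1 → 2: 16/16
  1 → 3: 1/14
  2 → 3: 4/18
  2 → 4: 12/12
  3 → 4: 5/19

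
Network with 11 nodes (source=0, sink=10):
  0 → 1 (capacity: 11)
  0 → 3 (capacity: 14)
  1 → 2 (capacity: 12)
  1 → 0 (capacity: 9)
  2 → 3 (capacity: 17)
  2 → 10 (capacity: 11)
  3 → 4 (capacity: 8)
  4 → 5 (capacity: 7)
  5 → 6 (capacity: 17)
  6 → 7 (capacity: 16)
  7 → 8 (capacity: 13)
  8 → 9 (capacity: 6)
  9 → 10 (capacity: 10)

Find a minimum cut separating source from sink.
Min cut value = 17, edges: (2,10), (8,9)

Min cut value: 17
Partition: S = [0, 1, 2, 3, 4, 5, 6, 7, 8], T = [9, 10]
Cut edges: (2,10), (8,9)

By max-flow min-cut theorem, max flow = min cut = 17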